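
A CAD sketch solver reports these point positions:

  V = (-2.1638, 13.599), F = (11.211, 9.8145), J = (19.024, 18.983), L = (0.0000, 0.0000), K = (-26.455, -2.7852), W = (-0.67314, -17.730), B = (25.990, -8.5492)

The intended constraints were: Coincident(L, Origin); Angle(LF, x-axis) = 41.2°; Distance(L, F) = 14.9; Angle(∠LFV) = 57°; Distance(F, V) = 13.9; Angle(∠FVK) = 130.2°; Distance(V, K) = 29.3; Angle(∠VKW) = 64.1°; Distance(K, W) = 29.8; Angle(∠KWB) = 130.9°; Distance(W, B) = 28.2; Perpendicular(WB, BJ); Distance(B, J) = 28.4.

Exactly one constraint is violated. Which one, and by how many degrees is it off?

Perpendicular(WB, BJ) — off by 4.80°.

L = (0.00, 0.00) ✓; LF at 41.20° ✓; |LF| = 14.90 ✓; ∠LFV = 57.00° ✓; |FV| = 13.90 ✓; ∠FVK = 130.2° ✓; |VK| = 29.30 ✓; ∠VKW = 64.10° ✓; |KW| = 29.80 ✓; ∠KWB = 130.9° ✓; |WB| = 28.20 ✓; ∠(WB, BJ) = 85.20° ✗; |BJ| = 28.40 ✓.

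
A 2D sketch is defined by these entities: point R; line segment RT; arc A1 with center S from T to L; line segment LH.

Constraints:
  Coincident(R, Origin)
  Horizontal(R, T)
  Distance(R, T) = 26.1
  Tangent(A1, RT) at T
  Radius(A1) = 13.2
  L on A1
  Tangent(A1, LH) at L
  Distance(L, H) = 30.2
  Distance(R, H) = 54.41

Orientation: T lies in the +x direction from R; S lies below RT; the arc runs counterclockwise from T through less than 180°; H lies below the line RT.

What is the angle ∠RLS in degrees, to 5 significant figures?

97.944°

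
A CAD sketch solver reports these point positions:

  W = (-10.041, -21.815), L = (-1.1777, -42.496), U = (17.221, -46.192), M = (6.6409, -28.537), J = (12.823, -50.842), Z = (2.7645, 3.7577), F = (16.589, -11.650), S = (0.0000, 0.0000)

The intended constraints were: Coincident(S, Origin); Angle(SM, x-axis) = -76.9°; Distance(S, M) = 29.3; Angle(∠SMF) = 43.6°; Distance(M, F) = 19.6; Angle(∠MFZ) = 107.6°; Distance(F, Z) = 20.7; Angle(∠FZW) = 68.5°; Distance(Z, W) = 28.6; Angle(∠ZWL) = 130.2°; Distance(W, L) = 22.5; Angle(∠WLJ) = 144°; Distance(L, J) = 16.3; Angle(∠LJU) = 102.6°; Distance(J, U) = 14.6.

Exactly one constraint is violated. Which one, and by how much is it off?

Distance(J, U) = 14.6 — off by 8.20.

S = (0.00, 0.00) ✓; SM at -76.90° ✓; |SM| = 29.30 ✓; ∠SMF = 43.60° ✓; |MF| = 19.60 ✓; ∠MFZ = 107.6° ✓; |FZ| = 20.70 ✓; ∠FZW = 68.50° ✓; |ZW| = 28.60 ✓; ∠ZWL = 130.2° ✓; |WL| = 22.50 ✓; ∠WLJ = 144.0° ✓; |LJ| = 16.30 ✓; ∠LJU = 102.6° ✓; |JU| = 6.400 ✗.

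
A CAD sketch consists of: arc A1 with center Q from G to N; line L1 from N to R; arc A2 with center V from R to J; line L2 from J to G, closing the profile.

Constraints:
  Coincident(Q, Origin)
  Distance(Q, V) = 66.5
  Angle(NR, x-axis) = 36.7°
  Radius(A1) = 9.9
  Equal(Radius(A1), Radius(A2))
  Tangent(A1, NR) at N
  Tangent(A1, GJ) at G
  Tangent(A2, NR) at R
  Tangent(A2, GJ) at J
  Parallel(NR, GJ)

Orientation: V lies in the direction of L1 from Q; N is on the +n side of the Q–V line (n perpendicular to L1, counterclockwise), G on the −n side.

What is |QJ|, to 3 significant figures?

67.2

Tangency of A1 to both parallel lines with radius 9.9 puts N and G at Q ± 9.9·n: N = (-5.92, 7.94), G = (5.92, -7.94). Equal radii place R and J the same way about V: R = V + 9.9·n = (47.4, 47.7), J = V − 9.9·n = (59.2, 31.8). Then |QJ| = |J − Q| = 67.2.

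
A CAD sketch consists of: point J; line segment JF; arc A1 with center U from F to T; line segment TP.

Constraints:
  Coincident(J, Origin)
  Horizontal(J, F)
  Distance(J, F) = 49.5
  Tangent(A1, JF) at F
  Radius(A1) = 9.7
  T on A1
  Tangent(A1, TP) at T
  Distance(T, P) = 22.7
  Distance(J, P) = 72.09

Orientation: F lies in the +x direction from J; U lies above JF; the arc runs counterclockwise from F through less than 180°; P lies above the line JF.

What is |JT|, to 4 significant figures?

58.89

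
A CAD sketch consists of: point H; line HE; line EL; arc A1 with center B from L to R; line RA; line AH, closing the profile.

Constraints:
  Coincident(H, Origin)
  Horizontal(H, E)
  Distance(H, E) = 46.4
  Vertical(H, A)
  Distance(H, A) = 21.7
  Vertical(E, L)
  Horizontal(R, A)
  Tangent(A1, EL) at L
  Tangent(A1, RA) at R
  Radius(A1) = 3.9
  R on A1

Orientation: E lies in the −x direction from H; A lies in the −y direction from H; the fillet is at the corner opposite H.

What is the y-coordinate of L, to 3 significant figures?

-17.8

H is at the origin; H and E share the same y with |HE| = 46.4 and E on the −x side, so E = (-46.4, 0.00). H and A share the same x with |HA| = 21.7 and A on the −y side, so A = (0.00, -21.7). The virtual corner opposite H is at (-46.4, -21.7). Since A1 is tangent to EL there, BL ⟂ EL and the tangent condition forces BR to be normal to RA, with radius 3.9, so the center B sits 3.9 in from both sides at B = (-42.5, -17.8). That places the tangent points at L = (-46.4, -17.8) on EL and R = (-42.5, -21.7) on RA. So L.y = -17.8.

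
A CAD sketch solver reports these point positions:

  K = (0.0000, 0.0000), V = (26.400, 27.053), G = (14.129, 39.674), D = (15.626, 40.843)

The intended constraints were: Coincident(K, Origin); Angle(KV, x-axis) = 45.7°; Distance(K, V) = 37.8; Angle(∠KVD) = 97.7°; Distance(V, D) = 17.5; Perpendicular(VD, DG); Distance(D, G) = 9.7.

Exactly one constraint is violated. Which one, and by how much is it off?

Distance(D, G) = 9.7 — off by 7.80.

K = (0.00, 0.00) ✓; KV at 45.70° ✓; |KV| = 37.80 ✓; ∠KVD = 97.70° ✓; |VD| = 17.50 ✓; ∠(VD, DG) = 89.99° ✓; |DG| = 1.899 ✗.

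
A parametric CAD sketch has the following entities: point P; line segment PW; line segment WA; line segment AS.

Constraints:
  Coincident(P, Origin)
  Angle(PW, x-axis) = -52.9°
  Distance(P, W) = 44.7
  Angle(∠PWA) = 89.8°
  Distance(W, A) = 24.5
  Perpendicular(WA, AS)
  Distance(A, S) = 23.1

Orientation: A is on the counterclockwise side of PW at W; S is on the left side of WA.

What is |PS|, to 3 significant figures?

32.5

P is at the origin; PW runs at -52.9° with length 44.7, so W = 44.7·(cos -52.9°, sin -52.9°) = (27.0, -35.7). ∠PWA = 89.8°, so WA runs at -52.9° + (180° − 89.8°) = 37.3° from the x-axis; with |WA| = 24.5, A = W + 24.5·(cos 37.3°, sin 37.3°) = (46.5, -20.8). WA ⟂ AS; with |AS| = 23.1 on the left of WA, S = A + 23.1·(-0.606, 0.795) = (32.5, -2.43). Then |PS| = |S − P| = 32.5.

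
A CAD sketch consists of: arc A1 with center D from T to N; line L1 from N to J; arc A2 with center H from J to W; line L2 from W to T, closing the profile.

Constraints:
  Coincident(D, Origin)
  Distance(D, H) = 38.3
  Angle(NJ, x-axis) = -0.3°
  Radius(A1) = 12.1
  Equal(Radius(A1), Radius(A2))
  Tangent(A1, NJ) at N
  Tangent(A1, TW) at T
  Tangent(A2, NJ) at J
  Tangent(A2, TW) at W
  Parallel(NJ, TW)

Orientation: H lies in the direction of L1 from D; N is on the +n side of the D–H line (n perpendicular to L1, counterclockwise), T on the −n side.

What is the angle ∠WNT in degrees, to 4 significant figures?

57.71°

The slot axis is L1's direction at -0.3°, so u = (cos -0.3°, sin -0.3°) = (1.000, -0.005236) and n = (−sin -0.3°, cos -0.3°) = (0.005236, 1.000). D is at the origin and H lies 38.3 along u from D, so H = 38.3·u = (38.30, -0.2005). Tangency of A1 to both parallel lines with radius 12.1 puts N and T at D ± 12.1·n: N = (0.06336, 12.10), T = (-0.06336, -12.10). Equal radii place J and W the same way about H: J = H + 12.1·n = (38.36, 11.90), W = H − 12.1·n = (38.24, -12.30). Then cos ∠WNT = NW·NT / (|NW||NT|), giving 57.71°.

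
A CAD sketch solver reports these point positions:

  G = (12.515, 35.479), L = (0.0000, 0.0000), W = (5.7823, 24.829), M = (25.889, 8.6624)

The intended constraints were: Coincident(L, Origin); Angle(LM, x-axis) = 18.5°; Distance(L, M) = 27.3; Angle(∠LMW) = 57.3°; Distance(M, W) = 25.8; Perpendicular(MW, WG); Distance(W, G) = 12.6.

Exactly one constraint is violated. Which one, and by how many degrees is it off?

Perpendicular(MW, WG) — off by 6.50°.

L = (0.00, 0.00) ✓; LM at 18.50° ✓; |LM| = 27.30 ✓; ∠LMW = 57.30° ✓; |MW| = 25.80 ✓; ∠(MW, WG) = 83.50° ✗; |WG| = 12.60 ✓.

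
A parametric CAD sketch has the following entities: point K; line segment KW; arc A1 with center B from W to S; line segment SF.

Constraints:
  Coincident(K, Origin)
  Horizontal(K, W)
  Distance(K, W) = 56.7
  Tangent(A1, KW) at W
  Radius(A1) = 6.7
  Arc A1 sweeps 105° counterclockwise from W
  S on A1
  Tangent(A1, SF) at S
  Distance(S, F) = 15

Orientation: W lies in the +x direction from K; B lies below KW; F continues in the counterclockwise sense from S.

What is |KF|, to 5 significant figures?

58.766

K is at the origin; KW is horizontal with |KW| = 56.7 and W on the +x side, so W = (56.700, 0.0000). Tangency of A1 to KW means the radius BW is perpendicular to KW, so B = W + (0, -6.7) = (56.700, -6.7000). On A1, W sits at bearing 90° from B; a 105° counterclockwise sweep puts S at bearing 195°, so S = B + 6.7·(cos 195°, sin 195°) = (50.228, -8.4341). Tangency of A1 to SF means the radius BS is perpendicular to SF, so SF runs along (−sin 195°, cos 195°); with |SF| = 15.0, F = (54.111, -22.923). Then |KF| = |F − K| = 58.766.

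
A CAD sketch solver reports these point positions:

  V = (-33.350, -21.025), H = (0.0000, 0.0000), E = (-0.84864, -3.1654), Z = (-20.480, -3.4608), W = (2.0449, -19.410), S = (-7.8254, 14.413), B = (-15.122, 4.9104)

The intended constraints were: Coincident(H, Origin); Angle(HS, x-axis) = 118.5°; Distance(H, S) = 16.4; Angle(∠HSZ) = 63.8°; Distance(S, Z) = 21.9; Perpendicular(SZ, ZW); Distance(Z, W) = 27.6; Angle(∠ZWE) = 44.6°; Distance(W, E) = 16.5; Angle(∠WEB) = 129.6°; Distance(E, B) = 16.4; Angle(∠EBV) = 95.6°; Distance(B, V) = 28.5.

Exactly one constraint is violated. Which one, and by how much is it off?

Distance(B, V) = 28.5 — off by 3.20.

H = (0.00, 0.00) ✓; HS at 118.5° ✓; |HS| = 16.40 ✓; ∠HSZ = 63.80° ✓; |SZ| = 21.90 ✓; ∠(SZ, ZW) = 90.00° ✓; |ZW| = 27.60 ✓; ∠ZWE = 44.60° ✓; |WE| = 16.50 ✓; ∠WEB = 129.6° ✓; |EB| = 16.40 ✓; ∠EBV = 95.60° ✓; |BV| = 31.70 ✗.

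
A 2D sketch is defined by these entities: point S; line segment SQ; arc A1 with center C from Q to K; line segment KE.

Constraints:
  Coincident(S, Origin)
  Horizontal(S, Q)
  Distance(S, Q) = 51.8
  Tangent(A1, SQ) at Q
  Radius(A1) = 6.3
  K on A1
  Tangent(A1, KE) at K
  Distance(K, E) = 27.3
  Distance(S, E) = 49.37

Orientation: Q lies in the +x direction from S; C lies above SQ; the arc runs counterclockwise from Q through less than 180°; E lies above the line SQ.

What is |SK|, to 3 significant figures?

57.5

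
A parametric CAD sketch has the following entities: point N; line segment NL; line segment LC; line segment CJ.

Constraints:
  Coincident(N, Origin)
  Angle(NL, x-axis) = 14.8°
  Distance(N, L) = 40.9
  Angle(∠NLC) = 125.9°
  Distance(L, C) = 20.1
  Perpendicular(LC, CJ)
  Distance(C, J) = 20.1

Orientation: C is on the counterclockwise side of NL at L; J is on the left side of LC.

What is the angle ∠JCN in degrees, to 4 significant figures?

53.07°

N is at the origin; NL runs at 14.8° with length 40.9, so L = 40.9·(cos 14.8°, sin 14.8°) = (39.54, 10.45). ∠NLC = 125.9°, so LC runs at 14.8° + (180° − 125.9°) = 68.90° from the x-axis; with |LC| = 20.1, C = L + 20.1·(cos 68.90°, sin 68.90°) = (46.78, 29.20). LC ⟂ CJ; with |CJ| = 20.1 on the left of LC, J = C + 20.1·(-0.9330, 0.3600) = (28.03, 36.44). Then cos ∠JCN = CJ·CN / (|CJ||CN|), giving 53.07°.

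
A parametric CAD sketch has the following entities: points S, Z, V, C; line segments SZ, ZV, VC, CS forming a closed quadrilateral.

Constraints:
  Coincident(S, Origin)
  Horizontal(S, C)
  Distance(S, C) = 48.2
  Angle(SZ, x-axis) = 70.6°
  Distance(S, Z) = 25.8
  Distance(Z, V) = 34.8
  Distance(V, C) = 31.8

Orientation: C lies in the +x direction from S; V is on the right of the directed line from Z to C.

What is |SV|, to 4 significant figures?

20.02

Checks: |ZV| = 34.80 ✓; |VC| = 31.80 ✓.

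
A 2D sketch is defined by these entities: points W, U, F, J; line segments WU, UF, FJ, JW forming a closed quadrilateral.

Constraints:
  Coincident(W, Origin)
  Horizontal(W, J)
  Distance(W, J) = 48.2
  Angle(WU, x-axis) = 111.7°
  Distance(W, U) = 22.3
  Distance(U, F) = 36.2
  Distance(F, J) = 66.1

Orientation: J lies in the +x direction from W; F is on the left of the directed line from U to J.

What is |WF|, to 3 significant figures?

53.5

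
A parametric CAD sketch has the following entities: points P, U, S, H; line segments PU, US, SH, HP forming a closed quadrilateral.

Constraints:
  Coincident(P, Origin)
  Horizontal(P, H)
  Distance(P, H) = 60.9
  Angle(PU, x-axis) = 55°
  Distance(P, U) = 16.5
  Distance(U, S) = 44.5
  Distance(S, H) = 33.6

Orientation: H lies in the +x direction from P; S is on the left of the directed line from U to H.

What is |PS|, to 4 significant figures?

59.28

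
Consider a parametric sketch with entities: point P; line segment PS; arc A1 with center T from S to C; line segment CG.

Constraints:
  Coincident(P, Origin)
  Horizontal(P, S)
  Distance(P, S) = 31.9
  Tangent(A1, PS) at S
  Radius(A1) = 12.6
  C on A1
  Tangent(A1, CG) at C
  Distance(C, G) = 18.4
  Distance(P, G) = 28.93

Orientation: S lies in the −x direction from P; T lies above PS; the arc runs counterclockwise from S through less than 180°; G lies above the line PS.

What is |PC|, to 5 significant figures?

21.703

P is at the origin; P and S share the same y with |PS| = 31.9 and S on the −x side, so S = (-31.900, 0.0000). Tangency of A1 to PS means the radius TS is perpendicular to PS, so T = S + (0, 12.6) = (-31.900, 12.600). Since TC ⟂ CG (tangency), |TG| = √(12.6² + 18.4²) = 22.301 regardless of where C sits on A1. So G lies on both circle(P, 28.93) and circle(T, 22.301); the above-PS intersection is G = (-13.697, 25.482). C is the foot of the tangent from G: C = (-20.083, 8.2264).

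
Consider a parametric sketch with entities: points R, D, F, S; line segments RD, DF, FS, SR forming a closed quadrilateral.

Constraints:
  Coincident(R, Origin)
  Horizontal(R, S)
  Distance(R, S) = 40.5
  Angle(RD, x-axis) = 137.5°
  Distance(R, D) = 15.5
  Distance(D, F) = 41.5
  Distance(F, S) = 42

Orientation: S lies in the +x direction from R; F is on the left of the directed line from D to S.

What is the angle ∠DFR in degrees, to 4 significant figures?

21.30°

Checks: |DF| = 41.50 ✓; |FS| = 42.00 ✓.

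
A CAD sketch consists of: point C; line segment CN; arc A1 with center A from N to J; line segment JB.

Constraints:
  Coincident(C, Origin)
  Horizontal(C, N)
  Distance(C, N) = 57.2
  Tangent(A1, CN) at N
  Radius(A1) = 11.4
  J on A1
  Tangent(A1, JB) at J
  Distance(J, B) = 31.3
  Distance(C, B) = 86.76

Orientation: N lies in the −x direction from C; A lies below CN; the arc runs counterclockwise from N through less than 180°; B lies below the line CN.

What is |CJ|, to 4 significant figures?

68.36

Checks: |AJ| = 11.40 ✓; ∠(AJ, JB) = 90.00° ✓; |JB| = 31.30 ✓; |CB| = 86.76 ✓.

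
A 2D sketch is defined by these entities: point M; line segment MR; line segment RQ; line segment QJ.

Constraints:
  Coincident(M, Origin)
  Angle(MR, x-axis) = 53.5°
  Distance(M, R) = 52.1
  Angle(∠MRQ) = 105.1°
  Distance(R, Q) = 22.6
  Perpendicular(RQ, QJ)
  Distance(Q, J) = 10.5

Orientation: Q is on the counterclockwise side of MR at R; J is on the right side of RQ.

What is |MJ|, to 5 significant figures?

70.748

M is at the origin; MR runs at 53.5° with length 52.1, so R = 52.1·(cos 53.5°, sin 53.5°) = (30.990, 41.881). ∠MRQ = 105.1°, so RQ runs at 53.5° + (180° − 105.1°) = 128.40° from the x-axis; with |RQ| = 22.6, Q = R + 22.6·(cos 128.40°, sin 128.40°) = (16.952, 59.592). The perpendicularity gives QJ at right angles to RQ; with |QJ| = 10.5 on the right of RQ, J = Q + 10.5·(0.78369, 0.62115) = (25.181, 66.114). Then |MJ| = |J − M| = 70.748.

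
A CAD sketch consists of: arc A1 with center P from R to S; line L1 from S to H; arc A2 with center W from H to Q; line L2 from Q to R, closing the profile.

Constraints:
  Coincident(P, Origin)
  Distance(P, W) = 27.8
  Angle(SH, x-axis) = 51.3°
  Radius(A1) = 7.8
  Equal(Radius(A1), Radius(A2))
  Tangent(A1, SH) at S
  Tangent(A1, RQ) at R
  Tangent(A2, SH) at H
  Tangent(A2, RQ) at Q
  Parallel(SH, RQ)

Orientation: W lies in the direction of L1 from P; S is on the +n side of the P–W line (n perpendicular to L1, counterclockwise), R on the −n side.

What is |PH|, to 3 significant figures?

28.9

Tangency of A1 to both parallel lines with radius 7.8 puts S and R at P ± 7.8·n: S = (-6.09, 4.88), R = (6.09, -4.88). Equal radii place H and Q the same way about W: H = W + 7.8·n = (11.3, 26.6), Q = W − 7.8·n = (23.5, 16.8). Then |PH| = |H − P| = 28.9.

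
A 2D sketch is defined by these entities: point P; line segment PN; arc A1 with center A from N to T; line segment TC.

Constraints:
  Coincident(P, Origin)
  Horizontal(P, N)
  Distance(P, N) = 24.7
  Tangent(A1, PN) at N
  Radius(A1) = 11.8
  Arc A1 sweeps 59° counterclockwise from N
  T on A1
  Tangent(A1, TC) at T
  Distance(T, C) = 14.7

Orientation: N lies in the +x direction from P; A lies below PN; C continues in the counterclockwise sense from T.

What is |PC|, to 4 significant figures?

19.62

P is at the origin; PN is horizontal with |PN| = 24.7 and N on the +x side, so N = (24.70, 0.000). Tangency of A1 to PN means the radius AN is perpendicular to PN, so A = N + (0, -11.8) = (24.70, -11.80). On A1, N sits at bearing 90° from A; a 59° counterclockwise sweep puts T at bearing 149°, so T = A + 11.8·(cos 149°, sin 149°) = (14.59, -5.723). A1 meets TC tangentially, so AT is at right angles to TC, so TC runs along (−sin 149°, cos 149°); with |TC| = 14.7, C = (7.014, -18.32). Then |PC| = |C − P| = 19.62.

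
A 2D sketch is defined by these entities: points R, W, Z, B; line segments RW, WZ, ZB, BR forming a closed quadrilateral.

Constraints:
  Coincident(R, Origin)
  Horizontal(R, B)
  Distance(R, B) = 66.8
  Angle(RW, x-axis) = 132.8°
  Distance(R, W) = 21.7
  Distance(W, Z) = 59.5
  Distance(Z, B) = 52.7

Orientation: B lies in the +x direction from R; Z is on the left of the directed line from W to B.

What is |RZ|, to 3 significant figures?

57.9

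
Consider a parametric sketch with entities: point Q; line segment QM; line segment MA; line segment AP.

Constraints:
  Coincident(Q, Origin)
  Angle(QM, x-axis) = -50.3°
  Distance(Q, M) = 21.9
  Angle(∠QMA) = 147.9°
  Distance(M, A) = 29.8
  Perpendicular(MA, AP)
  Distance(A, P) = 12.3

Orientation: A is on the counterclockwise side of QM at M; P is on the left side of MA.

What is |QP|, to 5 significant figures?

48.357

∠QMA = 147.9°, so MA runs at -50.3° + (180° − 147.9°) = -18.200° from the x-axis; with |MA| = 29.8, A = M + 29.8·(cos -18.200°, sin -18.200°) = (42.298, -26.157). MA is perpendicular to AP; with |AP| = 12.3 on the left of MA, P = A + 12.3·(0.31233, 0.94997) = (46.140, -14.473). Then |QP| = |P − Q| = 48.357.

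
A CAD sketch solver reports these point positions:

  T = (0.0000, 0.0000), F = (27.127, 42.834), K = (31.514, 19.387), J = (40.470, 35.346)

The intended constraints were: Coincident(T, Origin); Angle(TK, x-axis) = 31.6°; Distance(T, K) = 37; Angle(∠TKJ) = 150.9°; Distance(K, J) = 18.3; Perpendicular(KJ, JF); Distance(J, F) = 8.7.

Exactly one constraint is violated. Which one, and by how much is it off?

Distance(J, F) = 8.7 — off by 6.60.

T = (0.00, 0.00) ✓; TK at 31.60° ✓; |TK| = 37.00 ✓; ∠TKJ = 150.9° ✓; |KJ| = 18.30 ✓; ∠(KJ, JF) = 90.00° ✓; |JF| = 15.30 ✗.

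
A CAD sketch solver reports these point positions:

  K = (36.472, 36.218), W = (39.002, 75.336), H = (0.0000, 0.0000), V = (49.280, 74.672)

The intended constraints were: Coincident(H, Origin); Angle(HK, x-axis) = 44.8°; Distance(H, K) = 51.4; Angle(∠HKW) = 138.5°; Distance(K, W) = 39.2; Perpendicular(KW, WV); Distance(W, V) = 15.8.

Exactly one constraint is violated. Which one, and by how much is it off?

Distance(W, V) = 15.8 — off by 5.50.

H = (0.00, 0.00) ✓; HK at 44.80° ✓; |HK| = 51.40 ✓; ∠HKW = 138.5° ✓; |KW| = 39.20 ✓; ∠(KW, WV) = 90.00° ✓; |WV| = 10.30 ✗.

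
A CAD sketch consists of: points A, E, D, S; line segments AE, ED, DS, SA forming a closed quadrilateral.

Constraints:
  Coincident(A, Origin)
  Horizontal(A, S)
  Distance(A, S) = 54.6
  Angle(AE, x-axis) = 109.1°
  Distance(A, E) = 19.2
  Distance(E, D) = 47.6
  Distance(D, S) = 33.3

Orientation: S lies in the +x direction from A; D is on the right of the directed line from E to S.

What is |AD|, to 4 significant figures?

30.95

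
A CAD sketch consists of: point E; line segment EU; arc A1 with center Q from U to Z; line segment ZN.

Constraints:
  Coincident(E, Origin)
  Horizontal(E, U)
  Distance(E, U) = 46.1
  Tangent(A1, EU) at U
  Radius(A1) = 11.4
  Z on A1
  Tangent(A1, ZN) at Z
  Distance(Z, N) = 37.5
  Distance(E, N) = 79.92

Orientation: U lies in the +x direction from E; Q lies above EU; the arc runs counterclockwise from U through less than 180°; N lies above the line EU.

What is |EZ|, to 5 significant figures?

57.855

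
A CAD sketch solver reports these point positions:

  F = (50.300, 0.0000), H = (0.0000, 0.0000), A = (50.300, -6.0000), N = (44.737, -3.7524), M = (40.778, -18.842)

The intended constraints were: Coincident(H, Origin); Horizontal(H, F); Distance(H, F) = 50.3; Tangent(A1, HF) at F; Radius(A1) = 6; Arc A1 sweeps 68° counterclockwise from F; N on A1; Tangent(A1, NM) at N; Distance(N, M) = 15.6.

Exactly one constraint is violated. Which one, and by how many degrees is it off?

Tangent(A1, NM) at N — off by 7.30°.

H = (0.00, 0.00) ✓; H.y = 0.00, F.y = 0.00 ✓; |HF| = 50.30 ✓; ∠(AF, FH) = 90.00° ✓; |AF| = 6.000 ✓; bearing(A→N) − bearing(A→F) = 68.00° ✓; |AN| = 6.000 ✓; ∠(AN, NM) = 82.70° ✗; |NM| = 15.60 ✓.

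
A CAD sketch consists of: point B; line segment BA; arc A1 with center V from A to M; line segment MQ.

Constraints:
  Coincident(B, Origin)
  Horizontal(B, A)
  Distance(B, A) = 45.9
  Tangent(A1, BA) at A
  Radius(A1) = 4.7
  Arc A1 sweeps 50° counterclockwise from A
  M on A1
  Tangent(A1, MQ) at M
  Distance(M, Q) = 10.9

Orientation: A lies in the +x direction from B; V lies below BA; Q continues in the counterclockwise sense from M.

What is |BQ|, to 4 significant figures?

36.69

On A1, A sits at bearing 90° from V; a 50° counterclockwise sweep puts M at bearing 140°, so M = V + 4.7·(cos 140°, sin 140°) = (42.30, -1.679). A1 meets MQ tangentially, so VM is at right angles to MQ, so MQ runs along (−sin 140°, cos 140°); with |MQ| = 10.9, Q = (35.29, -10.03). Then |BQ| = |Q − B| = 36.69.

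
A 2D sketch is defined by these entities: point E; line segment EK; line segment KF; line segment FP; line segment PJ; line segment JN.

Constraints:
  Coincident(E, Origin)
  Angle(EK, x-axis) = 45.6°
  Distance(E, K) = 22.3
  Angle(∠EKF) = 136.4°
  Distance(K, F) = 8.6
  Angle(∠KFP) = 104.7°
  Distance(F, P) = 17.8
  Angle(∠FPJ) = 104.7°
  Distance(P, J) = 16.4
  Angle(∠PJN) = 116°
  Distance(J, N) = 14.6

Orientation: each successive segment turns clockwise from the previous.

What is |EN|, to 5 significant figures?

3.3646

E is at the origin; EK runs at 45.6° with length 22.3, so K = (15.602, 15.933). ∠EKF = 136.4° gives KF at 2.0000° from the x-axis; with |KF| = 8.6, F = (24.197, 16.233). ∠KFP = 104.7° gives FP at -73.300° from the x-axis; with |FP| = 17.8, P = (29.312, -0.81636). ∠FPJ = 104.7° gives PJ at -148.60° from the x-axis; with |PJ| = 16.4, J = (15.314, -9.3609). ∠PJN = 116.0° gives JN at 147.40° from the x-axis; with |JN| = 14.6, N = (3.0142, -1.4949). Then |EN| = |N − E| = 3.3646.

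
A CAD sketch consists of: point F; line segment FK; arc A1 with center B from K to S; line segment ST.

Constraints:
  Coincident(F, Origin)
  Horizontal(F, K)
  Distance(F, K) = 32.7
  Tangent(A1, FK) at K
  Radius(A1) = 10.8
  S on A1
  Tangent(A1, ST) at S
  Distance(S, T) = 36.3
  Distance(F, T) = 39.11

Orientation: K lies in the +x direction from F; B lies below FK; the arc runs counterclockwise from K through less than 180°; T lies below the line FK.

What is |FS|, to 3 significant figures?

23.8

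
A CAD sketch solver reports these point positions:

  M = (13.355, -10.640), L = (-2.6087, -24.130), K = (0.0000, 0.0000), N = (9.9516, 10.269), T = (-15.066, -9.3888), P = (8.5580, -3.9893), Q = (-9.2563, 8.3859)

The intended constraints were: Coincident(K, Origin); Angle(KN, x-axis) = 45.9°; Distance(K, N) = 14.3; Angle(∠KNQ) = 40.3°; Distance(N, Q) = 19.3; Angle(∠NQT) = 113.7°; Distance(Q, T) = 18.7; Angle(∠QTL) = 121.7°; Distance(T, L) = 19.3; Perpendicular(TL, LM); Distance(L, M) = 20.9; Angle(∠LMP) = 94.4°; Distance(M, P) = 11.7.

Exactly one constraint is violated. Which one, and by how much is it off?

Distance(M, P) = 11.7 — off by 3.50.

K = (0.00, 0.00) ✓; KN at 45.90° ✓; |KN| = 14.30 ✓; ∠KNQ = 40.30° ✓; |NQ| = 19.30 ✓; ∠NQT = 113.7° ✓; |QT| = 18.70 ✓; ∠QTL = 121.7° ✓; |TL| = 19.30 ✓; ∠(TL, LM) = 90.00° ✓; |LM| = 20.90 ✓; ∠LMP = 94.40° ✓; |MP| = 8.200 ✗.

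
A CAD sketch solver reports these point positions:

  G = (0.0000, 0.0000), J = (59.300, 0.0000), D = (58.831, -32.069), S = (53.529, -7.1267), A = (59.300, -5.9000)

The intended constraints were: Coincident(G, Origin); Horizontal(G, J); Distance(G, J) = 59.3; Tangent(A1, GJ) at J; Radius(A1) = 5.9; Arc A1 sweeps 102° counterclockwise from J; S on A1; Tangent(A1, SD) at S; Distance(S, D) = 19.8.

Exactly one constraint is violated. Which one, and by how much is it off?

Distance(S, D) = 19.8 — off by 5.70.

G = (0.00, 0.00) ✓; G.y = 0.00, J.y = 0.00 ✓; |GJ| = 59.30 ✓; ∠(AJ, JG) = 90.00° ✓; |AJ| = 5.900 ✓; bearing(A→S) − bearing(A→J) = 102.0° ✓; |AS| = 5.900 ✓; ∠(AS, SD) = 90.00° ✓; |SD| = 25.50 ✗.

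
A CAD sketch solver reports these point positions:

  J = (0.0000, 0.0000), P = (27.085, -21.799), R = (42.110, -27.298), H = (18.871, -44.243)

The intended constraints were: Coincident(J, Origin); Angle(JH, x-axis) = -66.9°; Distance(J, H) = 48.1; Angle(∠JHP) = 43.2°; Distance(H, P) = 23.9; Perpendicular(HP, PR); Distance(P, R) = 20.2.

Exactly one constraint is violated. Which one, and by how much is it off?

Distance(P, R) = 20.2 — off by 4.20.

J = (0.00, 0.00) ✓; JH at -66.90° ✓; |JH| = 48.10 ✓; ∠JHP = 43.20° ✓; |HP| = 23.90 ✓; ∠(HP, PR) = 90.00° ✓; |PR| = 16.00 ✗.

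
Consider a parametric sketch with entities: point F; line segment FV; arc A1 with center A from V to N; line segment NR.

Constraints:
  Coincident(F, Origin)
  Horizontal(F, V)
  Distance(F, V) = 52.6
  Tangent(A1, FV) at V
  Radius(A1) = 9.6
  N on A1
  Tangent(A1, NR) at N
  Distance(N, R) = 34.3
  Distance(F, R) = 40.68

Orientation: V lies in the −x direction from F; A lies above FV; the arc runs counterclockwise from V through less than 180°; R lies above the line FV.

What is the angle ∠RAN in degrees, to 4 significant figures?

74.36°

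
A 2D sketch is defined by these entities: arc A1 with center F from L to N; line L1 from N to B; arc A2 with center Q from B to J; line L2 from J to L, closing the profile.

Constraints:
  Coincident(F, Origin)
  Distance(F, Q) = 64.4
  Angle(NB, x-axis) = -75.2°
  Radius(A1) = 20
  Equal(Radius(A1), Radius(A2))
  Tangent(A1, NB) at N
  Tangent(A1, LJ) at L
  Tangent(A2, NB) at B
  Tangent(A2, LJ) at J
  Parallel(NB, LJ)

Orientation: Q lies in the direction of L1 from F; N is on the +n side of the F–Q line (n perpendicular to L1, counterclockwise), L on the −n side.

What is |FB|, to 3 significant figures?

67.4

The slot axis is L1's direction at -75.2°, so u = (cos -75.2°, sin -75.2°) = (0.255, -0.967) and n = (−sin -75.2°, cos -75.2°) = (0.967, 0.255). F is at the origin and Q lies 64.4 along u from F, so Q = 64.4·u = (16.5, -62.3). Tangency of A1 to both parallel lines with radius 20.0 puts N and L at F ± 20.0·n: N = (19.3, 5.11), L = (-19.3, -5.11). Equal radii place B and J the same way about Q: B = Q + 20.0·n = (35.8, -57.2), J = Q − 20.0·n = (-2.89, -67.4). Then |FB| = |B − F| = 67.4.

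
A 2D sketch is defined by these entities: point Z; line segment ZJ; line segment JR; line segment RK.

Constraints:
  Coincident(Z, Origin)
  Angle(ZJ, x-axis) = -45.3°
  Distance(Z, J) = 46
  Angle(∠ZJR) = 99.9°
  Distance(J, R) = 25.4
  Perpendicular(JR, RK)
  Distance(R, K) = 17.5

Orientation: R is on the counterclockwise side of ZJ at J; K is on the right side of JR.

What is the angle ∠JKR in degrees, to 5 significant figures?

55.434°

Z is at the origin; ZJ runs at -45.3° with length 46.0, so J = 46.0·(cos -45.3°, sin -45.3°) = (32.356, -32.697). ∠ZJR = 99.9°, so JR runs at -45.3° + (180° − 99.9°) = 34.800° from the x-axis; with |JR| = 25.4, R = J + 25.4·(cos 34.800°, sin 34.800°) = (53.213, -18.201). JR is perpendicular to RK; with |RK| = 17.5 on the right of JR, K = R + 17.5·(0.57071, -0.82115) = (63.201, -32.571). Then cos ∠JKR = KJ·KR / (|KJ||KR|), giving 55.434°.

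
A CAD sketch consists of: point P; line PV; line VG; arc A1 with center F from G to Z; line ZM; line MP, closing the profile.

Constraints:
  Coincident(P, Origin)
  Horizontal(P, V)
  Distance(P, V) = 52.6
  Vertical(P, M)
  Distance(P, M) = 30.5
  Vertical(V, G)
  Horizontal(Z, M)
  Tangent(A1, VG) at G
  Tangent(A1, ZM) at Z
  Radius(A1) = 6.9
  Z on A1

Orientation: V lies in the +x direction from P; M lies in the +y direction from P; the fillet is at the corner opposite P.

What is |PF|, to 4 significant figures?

51.43

P is at the origin; P and V share the same y with |PV| = 52.6 and V on the +x side, so V = (52.60, 0.000). P and M share the same x with |PM| = 30.5 and M on the +y side, so M = (0.000, 30.50). The virtual corner opposite P is at (52.60, 30.50). Tangency of A1 to VG means the radius FG is perpendicular to VG and the tangent condition forces FZ to be normal to ZM, with radius 6.9, so the center F sits 6.9 in from both sides at F = (45.70, 23.60). Then |PF| = |F − P| = 51.43.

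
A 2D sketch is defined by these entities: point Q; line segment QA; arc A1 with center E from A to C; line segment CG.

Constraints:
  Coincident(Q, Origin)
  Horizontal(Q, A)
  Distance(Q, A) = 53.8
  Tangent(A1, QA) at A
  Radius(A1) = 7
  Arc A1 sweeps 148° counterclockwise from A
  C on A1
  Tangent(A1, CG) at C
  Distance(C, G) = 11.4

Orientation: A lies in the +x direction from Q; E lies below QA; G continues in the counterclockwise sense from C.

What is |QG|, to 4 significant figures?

62.70

Q is at the origin; QA is horizontal with |QA| = 53.8 and A on the +x side, so A = (53.80, 0.000). A1 meets QA tangentially, so EA is at right angles to QA, so E = A + (0, -7) = (53.80, -7.000). On A1, A sits at bearing 90° from E; a 148° counterclockwise sweep puts C at bearing 238°, so C = E + 7.0·(cos 238°, sin 238°) = (50.09, -12.94). Tangency of A1 to CG means the radius EC is perpendicular to CG, so CG runs along (−sin 238°, cos 238°); with |CG| = 11.4, G = (59.76, -18.98). Then |QG| = |G − Q| = 62.70.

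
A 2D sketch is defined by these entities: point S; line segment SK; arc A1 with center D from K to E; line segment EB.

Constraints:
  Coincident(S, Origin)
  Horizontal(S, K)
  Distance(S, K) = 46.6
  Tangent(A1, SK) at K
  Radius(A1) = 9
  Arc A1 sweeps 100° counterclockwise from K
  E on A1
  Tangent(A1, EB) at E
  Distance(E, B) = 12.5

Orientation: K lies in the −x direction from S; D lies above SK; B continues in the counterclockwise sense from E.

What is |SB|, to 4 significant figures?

46.00

On A1, K sits at bearing -90° from D; a 100° counterclockwise sweep puts E at bearing 10°, so E = D + 9.0·(cos 10°, sin 10°) = (-37.74, 10.56). Tangency of A1 to EB means the radius DE is perpendicular to EB, so EB runs along (−sin 10°, cos 10°); with |EB| = 12.5, B = (-39.91, 22.87). Then |SB| = |B − S| = 46.00.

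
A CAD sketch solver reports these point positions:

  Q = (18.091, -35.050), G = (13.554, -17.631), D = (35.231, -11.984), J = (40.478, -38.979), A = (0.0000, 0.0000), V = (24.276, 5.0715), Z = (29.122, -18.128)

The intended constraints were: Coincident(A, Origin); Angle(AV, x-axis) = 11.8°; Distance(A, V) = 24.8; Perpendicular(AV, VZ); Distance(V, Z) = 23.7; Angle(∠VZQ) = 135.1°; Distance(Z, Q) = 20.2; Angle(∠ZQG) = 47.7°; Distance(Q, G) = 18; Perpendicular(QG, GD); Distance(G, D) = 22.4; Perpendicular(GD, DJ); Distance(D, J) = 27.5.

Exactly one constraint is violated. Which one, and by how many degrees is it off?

Perpendicular(GD, DJ) — off by 3.60°.

A = (0.00, 0.00) ✓; AV at 11.80° ✓; |AV| = 24.80 ✓; ∠(AV, VZ) = 90.00° ✓; |VZ| = 23.70 ✓; ∠VZQ = 135.1° ✓; |ZQ| = 20.20 ✓; ∠ZQG = 47.70° ✓; |QG| = 18.00 ✓; ∠(QG, GD) = 90.00° ✓; |GD| = 22.40 ✓; ∠(GD, DJ) = 93.60° ✗; |DJ| = 27.50 ✓.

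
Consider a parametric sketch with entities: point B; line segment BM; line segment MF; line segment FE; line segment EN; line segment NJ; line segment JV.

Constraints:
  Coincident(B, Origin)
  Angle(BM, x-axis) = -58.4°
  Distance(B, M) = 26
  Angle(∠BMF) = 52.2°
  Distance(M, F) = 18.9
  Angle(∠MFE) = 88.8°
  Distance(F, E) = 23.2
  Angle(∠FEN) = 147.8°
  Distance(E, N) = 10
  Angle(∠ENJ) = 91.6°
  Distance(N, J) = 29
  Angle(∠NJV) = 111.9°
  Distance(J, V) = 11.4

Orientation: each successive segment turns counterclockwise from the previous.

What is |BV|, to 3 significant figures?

30.0

∠ENJ = 91.6° gives NJ at -78.8° from the x-axis; with |NJ| = 29.0, J = (-5.73, -27.4). ∠NJV = 111.9° gives JV at -10.7° from the x-axis; with |JV| = 11.4, V = (5.47, -29.5). Then |BV| = |V − B| = 30.0.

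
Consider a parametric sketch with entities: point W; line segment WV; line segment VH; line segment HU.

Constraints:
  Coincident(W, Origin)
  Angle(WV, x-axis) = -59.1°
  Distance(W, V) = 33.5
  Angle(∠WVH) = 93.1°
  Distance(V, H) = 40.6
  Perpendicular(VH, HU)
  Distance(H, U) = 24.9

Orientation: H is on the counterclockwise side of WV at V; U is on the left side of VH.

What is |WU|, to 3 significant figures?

43.3

W is at the origin; WV runs at -59.1° with length 33.5, so V = 33.5·(cos -59.1°, sin -59.1°) = (17.2, -28.7). ∠WVH = 93.1°, so VH runs at -59.1° + (180° − 93.1°) = 27.8° from the x-axis; with |VH| = 40.6, H = V + 40.6·(cos 27.8°, sin 27.8°) = (53.1, -9.81). The perpendicularity gives HU at right angles to VH; with |HU| = 24.9 on the left of VH, U = H + 24.9·(-0.466, 0.885) = (41.5, 12.2). Then |WU| = |U − W| = 43.3.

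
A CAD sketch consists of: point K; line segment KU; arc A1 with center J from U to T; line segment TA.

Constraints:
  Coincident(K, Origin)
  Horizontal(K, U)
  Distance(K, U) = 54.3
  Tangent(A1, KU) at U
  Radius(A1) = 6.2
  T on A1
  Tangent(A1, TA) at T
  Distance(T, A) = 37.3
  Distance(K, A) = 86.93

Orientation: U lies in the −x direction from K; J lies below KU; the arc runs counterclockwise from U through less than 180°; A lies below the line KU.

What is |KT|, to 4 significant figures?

59.54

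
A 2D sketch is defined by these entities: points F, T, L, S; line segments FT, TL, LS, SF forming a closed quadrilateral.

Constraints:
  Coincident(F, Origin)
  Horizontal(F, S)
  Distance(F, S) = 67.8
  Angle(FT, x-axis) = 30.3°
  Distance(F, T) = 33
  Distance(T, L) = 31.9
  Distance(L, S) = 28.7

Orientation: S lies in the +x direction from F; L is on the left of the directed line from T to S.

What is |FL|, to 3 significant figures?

64.6

Checks: |TL| = 31.90 ✓; |LS| = 28.70 ✓.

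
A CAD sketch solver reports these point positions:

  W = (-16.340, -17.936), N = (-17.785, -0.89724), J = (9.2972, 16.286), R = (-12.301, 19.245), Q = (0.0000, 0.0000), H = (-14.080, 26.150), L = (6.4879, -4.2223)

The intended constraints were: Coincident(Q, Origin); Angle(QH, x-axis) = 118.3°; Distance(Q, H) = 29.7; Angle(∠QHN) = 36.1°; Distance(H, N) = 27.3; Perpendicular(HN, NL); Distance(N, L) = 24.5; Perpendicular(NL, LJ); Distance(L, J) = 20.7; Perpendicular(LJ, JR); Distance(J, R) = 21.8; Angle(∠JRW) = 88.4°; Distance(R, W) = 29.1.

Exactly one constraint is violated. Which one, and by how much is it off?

Distance(R, W) = 29.1 — off by 8.30.

Q = (0.00, 0.00) ✓; QH at 118.3° ✓; |QH| = 29.70 ✓; ∠QHN = 36.10° ✓; |HN| = 27.30 ✓; ∠(HN, NL) = 90.00° ✓; |NL| = 24.50 ✓; ∠(NL, LJ) = 90.00° ✓; |LJ| = 20.70 ✓; ∠(LJ, JR) = 90.00° ✓; |JR| = 21.80 ✓; ∠JRW = 88.40° ✓; |RW| = 37.40 ✗.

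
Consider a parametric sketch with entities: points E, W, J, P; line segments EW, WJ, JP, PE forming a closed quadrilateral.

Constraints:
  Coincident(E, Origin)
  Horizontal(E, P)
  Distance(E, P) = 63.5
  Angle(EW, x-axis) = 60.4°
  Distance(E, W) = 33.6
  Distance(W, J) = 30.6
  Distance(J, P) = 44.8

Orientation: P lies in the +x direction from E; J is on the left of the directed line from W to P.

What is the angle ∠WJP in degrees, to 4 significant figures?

92.30°

Checks: |WJ| = 30.60 ✓; |JP| = 44.80 ✓.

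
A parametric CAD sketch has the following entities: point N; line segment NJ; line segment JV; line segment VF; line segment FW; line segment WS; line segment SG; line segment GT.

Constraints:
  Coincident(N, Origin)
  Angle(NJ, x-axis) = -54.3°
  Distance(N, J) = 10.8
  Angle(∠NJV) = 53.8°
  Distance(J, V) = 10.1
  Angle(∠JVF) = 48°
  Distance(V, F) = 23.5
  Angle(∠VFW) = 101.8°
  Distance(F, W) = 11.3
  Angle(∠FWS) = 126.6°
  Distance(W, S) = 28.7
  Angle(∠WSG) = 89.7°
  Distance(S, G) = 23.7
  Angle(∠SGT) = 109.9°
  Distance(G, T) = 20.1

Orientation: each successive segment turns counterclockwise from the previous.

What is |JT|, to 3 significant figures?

13.8

N is at the origin; NJ runs at -54.3° with length 10.8, so J = (6.30, -8.77). ∠NJV = 53.8° gives JV at 71.9° from the x-axis; with |JV| = 10.1, V = (9.44, 0.830). ∠JVF = 48.0° gives VF at -156° from the x-axis; with |VF| = 23.5, F = (-12.0, -8.69). ∠VFW = 101.8° gives FW at -77.9° from the x-axis; with |FW| = 11.3, W = (-9.68, -19.7). ∠FWS = 126.6° gives WS at -24.5° from the x-axis; with |WS| = 28.7, S = (16.4, -31.6). ∠WSG = 89.7° gives SG at 65.8° from the x-axis; with |SG| = 23.7, G = (26.2, -10.0). ∠SGT = 109.9° gives GT at 136° from the x-axis; with |GT| = 20.1, T = (11.7, 3.96). Then |JT| = |T − J| = 13.8.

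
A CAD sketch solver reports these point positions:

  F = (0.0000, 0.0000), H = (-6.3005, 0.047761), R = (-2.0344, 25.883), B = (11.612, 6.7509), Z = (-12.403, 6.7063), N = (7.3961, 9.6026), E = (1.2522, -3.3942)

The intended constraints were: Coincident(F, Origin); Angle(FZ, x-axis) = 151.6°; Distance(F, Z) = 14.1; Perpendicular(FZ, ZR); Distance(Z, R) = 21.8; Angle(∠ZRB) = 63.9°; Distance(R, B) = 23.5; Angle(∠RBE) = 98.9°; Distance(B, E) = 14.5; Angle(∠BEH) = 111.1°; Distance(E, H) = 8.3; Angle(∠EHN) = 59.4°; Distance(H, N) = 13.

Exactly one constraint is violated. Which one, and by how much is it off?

Distance(H, N) = 13 — off by 3.70.

F = (0.00, 0.00) ✓; FZ at 151.6° ✓; |FZ| = 14.10 ✓; ∠(FZ, ZR) = 90.00° ✓; |ZR| = 21.80 ✓; ∠ZRB = 63.90° ✓; |RB| = 23.50 ✓; ∠RBE = 98.90° ✓; |BE| = 14.50 ✓; ∠BEH = 111.1° ✓; |EH| = 8.300 ✓; ∠EHN = 59.40° ✓; |HN| = 16.70 ✗.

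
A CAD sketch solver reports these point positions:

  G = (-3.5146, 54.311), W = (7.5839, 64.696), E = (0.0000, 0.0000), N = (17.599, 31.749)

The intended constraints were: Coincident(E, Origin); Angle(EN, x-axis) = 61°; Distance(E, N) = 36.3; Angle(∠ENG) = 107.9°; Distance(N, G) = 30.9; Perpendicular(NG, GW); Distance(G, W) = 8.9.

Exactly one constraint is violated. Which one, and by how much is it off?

Distance(G, W) = 8.9 — off by 6.30.

E = (0.00, 0.00) ✓; EN at 61.00° ✓; |EN| = 36.30 ✓; ∠ENG = 107.9° ✓; |NG| = 30.90 ✓; ∠(NG, GW) = 90.00° ✓; |GW| = 15.20 ✗.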